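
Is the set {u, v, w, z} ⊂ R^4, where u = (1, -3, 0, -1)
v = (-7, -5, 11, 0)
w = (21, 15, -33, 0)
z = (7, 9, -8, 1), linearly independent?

One vector is a scalar multiple of another, so the set is dependent.

linearly dependent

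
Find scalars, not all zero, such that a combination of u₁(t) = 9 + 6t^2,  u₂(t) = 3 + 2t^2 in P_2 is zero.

u₁ - 3u₂ = 0

Write each element as a vector in ℝ³ using {1, t, t^2}.
Set up α₁u₁ + α₂u₂ = 0 and solve the homogeneous system.
A generator of the null space is (1, -3).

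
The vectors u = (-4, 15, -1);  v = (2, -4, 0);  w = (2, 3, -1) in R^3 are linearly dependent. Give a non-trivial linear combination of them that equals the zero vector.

u + 3v - w = 0

Write the vectors as columns of a matrix and find a nonzero vector in its null space.
The free variable yields coefficients (1, 3, -1) (any nonzero multiple also works).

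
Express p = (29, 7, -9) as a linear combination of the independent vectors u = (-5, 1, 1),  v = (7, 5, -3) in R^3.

Since u, v are independent, the coefficients expressing p are uniquely determined by a linear system.
Row-reducing the augmented matrix gives the unique coefficients (c₁, c₂) = (-3, 2).

p = -3u + 2v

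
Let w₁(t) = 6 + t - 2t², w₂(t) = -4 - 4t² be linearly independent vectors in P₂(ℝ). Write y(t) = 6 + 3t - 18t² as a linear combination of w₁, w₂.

Work in coordinates with respect to the standard basis {1, t, t²}.
Solve the system with w₁, w₂ as columns and y as the right-hand side.
Row-reducing the augmented matrix gives the unique coefficients (a₁, a₂) = (3, 3).

y = 3w₁ + 3w₂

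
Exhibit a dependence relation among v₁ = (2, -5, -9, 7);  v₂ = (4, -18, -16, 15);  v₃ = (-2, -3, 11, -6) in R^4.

3v₁ - v₂ + v₃ = 0

Write the vectors as columns of a matrix and find a nonzero vector in its null space.
A generator of the null space is (3, -1, 1).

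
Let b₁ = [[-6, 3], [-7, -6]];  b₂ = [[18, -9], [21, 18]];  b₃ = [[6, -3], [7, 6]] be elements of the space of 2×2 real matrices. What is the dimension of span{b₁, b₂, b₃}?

1

Pass to coordinate vectors with respect to the basis {E₁₁, E₁₂, E₂₁, E₂₂}.
Apply Gaussian elimination to the matrix whose rows are b₁, b₂, b₃.
The echelon form has 1 nonzero row, so the rank is 1.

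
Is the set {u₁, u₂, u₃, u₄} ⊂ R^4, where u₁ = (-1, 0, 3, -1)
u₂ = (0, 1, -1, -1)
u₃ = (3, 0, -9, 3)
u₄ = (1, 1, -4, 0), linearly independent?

One vector is a scalar multiple of another, so the set is dependent.

linearly dependent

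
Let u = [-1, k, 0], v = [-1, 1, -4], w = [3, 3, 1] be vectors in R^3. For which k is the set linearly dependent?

k = -13/11

Place the vectors as rows of a 3×3 matrix; dependence ⇔ determinant zero.
The determinant works out to -11*k - 13.
This vanishes exactly when k = -13/11.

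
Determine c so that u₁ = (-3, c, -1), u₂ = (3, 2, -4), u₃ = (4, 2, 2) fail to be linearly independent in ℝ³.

c = -17/11

Place the vectors as rows of a 3×3 matrix; dependence ⇔ determinant zero.
Cofactor expansion gives det = -22*c - 34.
This vanishes exactly when c = -17/11.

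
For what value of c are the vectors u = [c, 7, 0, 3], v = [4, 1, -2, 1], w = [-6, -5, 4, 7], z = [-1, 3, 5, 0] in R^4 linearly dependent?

c = 34/3

The vectors are dependent exactly when the determinant of the matrix with rows u, v, w, z vanishes.
Cofactor expansion gives det = 1292 - 114*c.
Solving 1292 - 114*c = 0 yields c = 34/3.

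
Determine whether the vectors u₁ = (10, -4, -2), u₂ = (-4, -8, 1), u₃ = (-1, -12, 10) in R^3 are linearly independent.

Form the 3×3 matrix with these as columns; its determinant is -916.
A nonzero determinant means the columns are linearly independent.

linearly independent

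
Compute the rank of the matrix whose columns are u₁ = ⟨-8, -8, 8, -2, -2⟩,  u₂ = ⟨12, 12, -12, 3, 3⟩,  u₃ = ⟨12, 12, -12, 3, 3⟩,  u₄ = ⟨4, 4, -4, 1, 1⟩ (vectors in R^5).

Row-reduce the 4×5 matrix with these as rows.
There is 1 pivot column, so rank = 1.

1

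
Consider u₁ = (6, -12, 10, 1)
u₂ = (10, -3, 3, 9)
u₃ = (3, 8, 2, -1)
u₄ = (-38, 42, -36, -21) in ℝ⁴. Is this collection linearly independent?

linearly dependent

Form the 4×4 matrix with these as columns; its determinant is 0.
A zero determinant means the columns are linearly dependent.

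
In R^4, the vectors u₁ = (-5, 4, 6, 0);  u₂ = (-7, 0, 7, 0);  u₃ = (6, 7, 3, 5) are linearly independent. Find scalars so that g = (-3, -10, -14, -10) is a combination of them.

g = u₁ - 2u₂ - 2u₃

Write g = c₁u₁ + … + c₃u₃ and equate components.
The system has the unique solution (c₁, c₂, c₃) = (1, -2, -2).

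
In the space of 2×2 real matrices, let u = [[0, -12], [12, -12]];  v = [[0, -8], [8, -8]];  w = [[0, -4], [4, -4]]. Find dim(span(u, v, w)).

Represent each element by its coordinate vector in ℝ⁴.
Put the 4×3 matrix [u|v|w] into echelon form.
There is 1 pivot column, so rank = 1.

dim = 1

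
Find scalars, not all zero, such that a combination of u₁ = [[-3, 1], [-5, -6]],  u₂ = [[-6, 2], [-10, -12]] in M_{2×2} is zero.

Write each element as a vector in ℝ⁴ using {E₁₁, E₁₂, E₂₁, E₂₂}.
Solve the homogeneous system with u₁, u₂ as columns by row-reducing the coefficient matrix.
The free variable yields coefficients (2, -1) (any nonzero multiple also works).

2u₁ - u₂ = 0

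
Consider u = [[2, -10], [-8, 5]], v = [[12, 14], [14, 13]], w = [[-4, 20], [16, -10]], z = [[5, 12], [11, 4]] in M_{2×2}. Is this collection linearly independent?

Take coordinates with respect to the standard basis {E₁₁, E₁₂, E₂₁, E₂₂}.
One vector is a scalar multiple of another, so the set is dependent.

linearly dependent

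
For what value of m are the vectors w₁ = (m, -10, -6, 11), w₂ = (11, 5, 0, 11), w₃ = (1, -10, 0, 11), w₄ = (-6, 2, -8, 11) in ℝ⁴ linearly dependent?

The set is linearly dependent precisely when det[w₁; w₂; w₃; w₄] = 0.
Cofactor expansion gives det = 1320*m + 13530.
Solving 1320*m + 13530 = 0 yields m = -41/4.

m = -41/4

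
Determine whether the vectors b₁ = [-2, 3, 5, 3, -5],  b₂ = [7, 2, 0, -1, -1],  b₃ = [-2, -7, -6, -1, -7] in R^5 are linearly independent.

linearly independent

Row-reduce the matrix whose columns are b₁, b₂, b₃.
The reduction yields 3 nonzero rows, so the rank is 3.
Since rank = 3 (the number of vectors), the set is linearly independent.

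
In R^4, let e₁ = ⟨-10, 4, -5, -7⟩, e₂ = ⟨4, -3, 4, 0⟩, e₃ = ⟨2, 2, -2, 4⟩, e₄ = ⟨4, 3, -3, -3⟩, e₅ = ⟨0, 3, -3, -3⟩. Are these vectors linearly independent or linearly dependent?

There are 5 vectors in a 4-dimensional space, so they cannot be linearly independent.

linearly dependent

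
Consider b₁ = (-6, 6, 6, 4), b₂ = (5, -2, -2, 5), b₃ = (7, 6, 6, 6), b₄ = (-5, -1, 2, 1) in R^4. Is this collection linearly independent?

Form the 4×4 matrix with these as columns; its determinant is -1374.
A nonzero determinant means the columns are linearly independent.

linearly independent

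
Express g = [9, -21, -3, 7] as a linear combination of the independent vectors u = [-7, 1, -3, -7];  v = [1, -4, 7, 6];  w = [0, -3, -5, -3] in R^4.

g = -u + 2v + 4w

Set up the augmented matrix [u | v | w | g] and row-reduce.
The system has the unique solution (c₁, c₂, c₃) = (-1, 2, 4).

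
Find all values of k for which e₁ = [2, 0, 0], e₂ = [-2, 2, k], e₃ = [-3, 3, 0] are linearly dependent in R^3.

k = 0

Dependence holds iff the 3×3 matrix [e₁ e₂ e₃] is singular.
The determinant works out to -6*k.
This vanishes exactly when k = 0.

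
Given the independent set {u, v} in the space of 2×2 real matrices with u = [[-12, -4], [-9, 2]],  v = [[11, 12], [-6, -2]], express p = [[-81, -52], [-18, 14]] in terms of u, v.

p = 4u - 3v

Work in coordinates with respect to the standard basis {E₁₁, E₁₂, E₂₁, E₂₂}.
Since u, v are independent, the coefficients expressing p are uniquely determined by a linear system.
The system has the unique solution (α₁, α₂) = (4, -3).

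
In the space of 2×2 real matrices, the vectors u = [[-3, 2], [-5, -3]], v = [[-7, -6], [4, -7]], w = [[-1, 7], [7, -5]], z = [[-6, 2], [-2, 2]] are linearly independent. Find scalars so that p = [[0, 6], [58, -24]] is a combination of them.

p = -4u + 2v + 4w - z

Identify each element with its coordinate vector in ℝ⁴ via {E₁₁, E₁₂, E₂₁, E₂₂}.
Write p = α₁u + … + α₄z and equate components.
Back-substitution yields (α₁, …, α₄) = (-4, 2, 4, -1).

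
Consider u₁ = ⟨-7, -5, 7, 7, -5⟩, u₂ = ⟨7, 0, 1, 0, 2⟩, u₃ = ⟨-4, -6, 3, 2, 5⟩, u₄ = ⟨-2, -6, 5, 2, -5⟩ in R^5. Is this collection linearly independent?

Row-reduce the matrix whose columns are u₁, u₂, u₃, u₄.
The reduction yields 4 nonzero rows, so the rank is 4.
Since rank = 4 (the number of vectors), the set is linearly independent.

linearly independent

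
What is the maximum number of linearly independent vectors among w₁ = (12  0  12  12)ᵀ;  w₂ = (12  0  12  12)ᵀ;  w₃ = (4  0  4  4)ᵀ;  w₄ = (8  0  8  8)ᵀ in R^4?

1

Form the matrix with w₁, w₂, w₃, w₄ as columns and reduce.
The echelon form has 1 nonzero row, so the rank is 1.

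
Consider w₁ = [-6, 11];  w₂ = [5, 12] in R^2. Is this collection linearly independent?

The matrix [w₁|w₂] has determinant -127.
A nonzero determinant means the columns are linearly independent.

linearly independent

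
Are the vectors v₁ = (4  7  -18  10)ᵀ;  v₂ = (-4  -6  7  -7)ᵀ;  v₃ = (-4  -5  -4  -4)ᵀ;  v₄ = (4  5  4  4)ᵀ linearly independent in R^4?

Place the vectors as rows of a 4×4 matrix and reduce to echelon form.
The reduction yields 2 nonzero rows, so the rank is 2.
Since rank 2 < 4, the set is linearly dependent.

linearly dependent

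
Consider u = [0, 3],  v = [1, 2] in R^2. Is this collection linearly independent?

linearly independent

Form the 2×2 matrix with these as columns; its determinant is -3.
A nonzero determinant means the columns are linearly independent.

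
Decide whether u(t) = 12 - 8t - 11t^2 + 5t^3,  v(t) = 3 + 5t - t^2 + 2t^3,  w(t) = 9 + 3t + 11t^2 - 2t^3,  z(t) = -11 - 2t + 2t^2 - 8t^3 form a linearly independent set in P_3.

Take coordinates with respect to the standard basis {1, t, …, t^3}.
The matrix [u|v|w|z] has determinant -6694.
A nonzero determinant means the columns are linearly independent.

linearly independent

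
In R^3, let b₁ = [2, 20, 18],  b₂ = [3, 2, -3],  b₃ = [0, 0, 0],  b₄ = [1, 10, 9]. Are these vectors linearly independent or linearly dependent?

linearly dependent

There are 4 vectors in a 3-dimensional space, so they cannot be linearly independent.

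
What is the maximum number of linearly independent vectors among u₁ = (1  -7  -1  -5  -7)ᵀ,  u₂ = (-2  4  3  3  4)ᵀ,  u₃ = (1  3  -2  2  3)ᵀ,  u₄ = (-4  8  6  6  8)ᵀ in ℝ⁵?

Form the matrix with u₁, u₂, u₃, u₄ as columns and reduce.
Reduction leaves 2 leading entries, giving rank 2.

2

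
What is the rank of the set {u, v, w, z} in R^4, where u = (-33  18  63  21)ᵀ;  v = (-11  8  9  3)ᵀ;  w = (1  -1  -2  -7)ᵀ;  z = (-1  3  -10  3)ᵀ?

rank 3

Form the matrix with u, v, w, z as columns and reduce.
There are 3 pivot columns, so rank = 3.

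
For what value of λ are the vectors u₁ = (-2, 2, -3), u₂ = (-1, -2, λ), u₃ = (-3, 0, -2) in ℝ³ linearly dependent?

The set is linearly dependent precisely when det[u₁; u₂; u₃] = 0.
The determinant works out to 6 - 6*λ.
Setting this to zero gives λ = 1.

λ = 1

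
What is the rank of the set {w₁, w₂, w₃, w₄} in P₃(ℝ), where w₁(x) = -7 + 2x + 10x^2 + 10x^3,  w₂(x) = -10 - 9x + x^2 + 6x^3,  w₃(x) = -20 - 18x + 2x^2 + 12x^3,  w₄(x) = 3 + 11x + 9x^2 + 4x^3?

rank 2

Represent each element by its coordinate vector in ℝ⁴.
Apply Gaussian elimination to the matrix whose rows are w₁, w₂, w₃, w₄.
Exactly 2 pivots survive; hence the rank is 2.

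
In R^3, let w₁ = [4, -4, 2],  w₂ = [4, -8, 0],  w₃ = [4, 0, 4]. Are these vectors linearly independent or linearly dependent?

Place the vectors as rows of a 3×3 matrix and reduce to echelon form.
The reduction yields 2 nonzero rows, so the rank is 2.
Since rank 2 < 3, the set is linearly dependent.

linearly dependent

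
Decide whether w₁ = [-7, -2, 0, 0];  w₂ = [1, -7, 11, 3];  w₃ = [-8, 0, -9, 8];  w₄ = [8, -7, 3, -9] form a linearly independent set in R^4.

linearly independent

The matrix [w₁|w₂|w₃|w₄] has determinant 8654.
A nonzero determinant means the columns are linearly independent.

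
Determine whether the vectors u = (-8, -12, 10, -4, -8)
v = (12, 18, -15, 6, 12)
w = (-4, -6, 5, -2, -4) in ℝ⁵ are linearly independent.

linearly dependent

Row-reduce the matrix whose columns are u, v, w.
The reduction yields 1 nonzero row, so the rank is 1.
Since rank 1 < 3, the set is linearly dependent.
Indeed 3u + 2v = 0.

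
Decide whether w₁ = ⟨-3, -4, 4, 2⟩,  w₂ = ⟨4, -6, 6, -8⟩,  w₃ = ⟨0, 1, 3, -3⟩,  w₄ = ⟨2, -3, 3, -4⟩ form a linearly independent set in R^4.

linearly dependent

One vector is a scalar multiple of another, so the set is dependent.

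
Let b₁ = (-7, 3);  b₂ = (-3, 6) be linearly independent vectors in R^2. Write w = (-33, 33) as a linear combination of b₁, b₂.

Solve the system with b₁, b₂ as columns and w as the right-hand side.
Row-reducing the augmented matrix gives the unique coefficients (α₁, α₂) = (3, 4).

w = 3b₁ + 4b₂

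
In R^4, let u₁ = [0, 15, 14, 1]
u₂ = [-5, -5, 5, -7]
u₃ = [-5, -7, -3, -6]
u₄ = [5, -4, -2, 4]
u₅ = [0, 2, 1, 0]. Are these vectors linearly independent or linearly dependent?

linearly dependent

There are 5 vectors in a 4-dimensional space, so they cannot be linearly independent.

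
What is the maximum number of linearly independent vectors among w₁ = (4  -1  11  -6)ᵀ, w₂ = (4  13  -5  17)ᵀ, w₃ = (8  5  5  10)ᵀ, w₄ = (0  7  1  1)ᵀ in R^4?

3

Put the 4×4 matrix [w₁|w₂|w₃|w₄] into echelon form.
There are 3 pivot columns, so rank = 3.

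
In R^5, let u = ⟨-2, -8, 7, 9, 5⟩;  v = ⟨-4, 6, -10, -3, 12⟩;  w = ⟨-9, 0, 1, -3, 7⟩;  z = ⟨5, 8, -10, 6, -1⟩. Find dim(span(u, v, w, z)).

dim = 4

Put the 5×4 matrix [u|v|w|z] into echelon form.
Exactly 4 pivots survive; hence the rank is 4.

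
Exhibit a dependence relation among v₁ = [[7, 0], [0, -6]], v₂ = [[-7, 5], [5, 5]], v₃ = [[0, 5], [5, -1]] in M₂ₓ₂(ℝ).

v₁ + v₂ - v₃ = 0

Take coordinates with respect to {E₁₁, E₁₂, E₂₁, E₂₂}.
Solve the homogeneous system with v₁, v₂, v₃ as columns by row-reducing the coefficient matrix.
One solution (up to scaling) is (1, 1, -1).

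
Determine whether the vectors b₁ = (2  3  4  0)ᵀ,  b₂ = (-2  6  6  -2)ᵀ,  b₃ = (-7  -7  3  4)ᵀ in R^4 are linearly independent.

Place the vectors as rows of a 3×4 matrix and reduce to echelon form.
The reduction yields 3 nonzero rows, so the rank is 3.
Since rank = 3 (the number of vectors), the set is linearly independent.

linearly independent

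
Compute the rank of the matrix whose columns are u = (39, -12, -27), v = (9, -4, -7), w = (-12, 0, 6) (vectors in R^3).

2

Row-reduce the 3×3 matrix with these as rows.
There are 2 pivot columns, so rank = 2.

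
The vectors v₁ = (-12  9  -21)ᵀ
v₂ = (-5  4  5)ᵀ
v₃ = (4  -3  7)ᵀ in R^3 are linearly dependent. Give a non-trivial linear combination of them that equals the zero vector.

v₁ + 3v₃ = 0

Write the vectors as columns of a matrix and find a nonzero vector in its null space.
The free variable yields coefficients (1, 0, 3) (any nonzero multiple also works).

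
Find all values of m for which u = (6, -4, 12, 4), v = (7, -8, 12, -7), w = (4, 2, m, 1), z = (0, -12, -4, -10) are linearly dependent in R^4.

m = 9

Place the vectors as rows of a 4×4 matrix; dependence ⇔ determinant zero.
The determinant works out to 5760 - 640*m.
This vanishes exactly when m = 9.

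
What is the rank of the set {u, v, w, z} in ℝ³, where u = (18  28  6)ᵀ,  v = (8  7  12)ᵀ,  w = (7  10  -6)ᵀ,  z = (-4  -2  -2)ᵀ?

3

Apply Gaussian elimination to the matrix whose rows are u, v, w, z.
Exactly 3 pivots survive; hence the rank is 3.
(With 4 elements in a 3-dimensional space the rank is at most 3.)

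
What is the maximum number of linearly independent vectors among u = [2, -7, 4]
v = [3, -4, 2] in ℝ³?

2

Form the matrix with u, v as columns and reduce.
Reduction leaves 2 leading entries, giving rank 2.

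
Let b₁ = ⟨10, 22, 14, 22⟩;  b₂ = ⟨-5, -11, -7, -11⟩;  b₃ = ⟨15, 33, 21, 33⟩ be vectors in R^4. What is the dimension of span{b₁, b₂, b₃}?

1

Form the matrix with b₁, b₂, b₃ as columns and reduce.
Exactly 1 pivot survives; hence the rank is 1.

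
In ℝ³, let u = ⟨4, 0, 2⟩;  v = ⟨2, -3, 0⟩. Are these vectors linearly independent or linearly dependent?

Row-reduce the matrix whose columns are u, v.
The reduction yields 2 nonzero rows, so the rank is 2.
Since rank = 2 (the number of vectors), the set is linearly independent.

linearly independent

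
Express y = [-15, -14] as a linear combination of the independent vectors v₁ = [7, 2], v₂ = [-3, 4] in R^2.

Solve the system with v₁, v₂ as columns and y as the right-hand side.
The system has the unique solution (α₁, α₂) = (-3, -2).

y = -3v₁ - 2v₂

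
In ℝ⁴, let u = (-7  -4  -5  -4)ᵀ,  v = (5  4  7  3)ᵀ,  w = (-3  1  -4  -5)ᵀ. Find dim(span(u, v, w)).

Row-reduce the 3×4 matrix with these as rows.
There are 3 pivot columns, so rank = 3.

3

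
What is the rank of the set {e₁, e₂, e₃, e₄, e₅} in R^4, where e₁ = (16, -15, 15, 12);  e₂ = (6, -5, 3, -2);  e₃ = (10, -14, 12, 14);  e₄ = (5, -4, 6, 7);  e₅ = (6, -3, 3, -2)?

3

Apply Gaussian elimination to the matrix whose rows are e₁, e₂, e₃, e₄, e₅.
Reduction leaves 3 leading entries, giving rank 3.
(With 5 elements in a 4-dimensional space the rank is at most 4.)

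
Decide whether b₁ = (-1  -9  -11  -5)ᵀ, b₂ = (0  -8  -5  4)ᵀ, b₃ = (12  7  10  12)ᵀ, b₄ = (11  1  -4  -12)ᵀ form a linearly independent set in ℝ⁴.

linearly independent

Place the vectors as rows of a 4×4 matrix and reduce to echelon form.
The reduction yields 4 nonzero rows, so the rank is 4.
Since rank = 4 (the number of vectors), the set is linearly independent.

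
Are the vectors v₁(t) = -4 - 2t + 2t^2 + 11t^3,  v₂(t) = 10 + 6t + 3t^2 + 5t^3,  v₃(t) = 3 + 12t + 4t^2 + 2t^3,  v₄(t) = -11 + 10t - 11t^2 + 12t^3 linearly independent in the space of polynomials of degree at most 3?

Write each element as a coordinate vector in ℝ⁴ using {1, t, …, t^3}.
The matrix [v₁|v₂|v₃|v₄] has determinant 22114.
A nonzero determinant means the columns are linearly independent.

linearly independent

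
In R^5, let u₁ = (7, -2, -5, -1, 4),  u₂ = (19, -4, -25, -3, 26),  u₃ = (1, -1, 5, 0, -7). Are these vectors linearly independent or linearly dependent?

Place the vectors as rows of a 3×5 matrix and reduce to echelon form.
The reduction yields 2 nonzero rows, so the rank is 2.
Since rank 2 < 3, the set is linearly dependent.

linearly dependent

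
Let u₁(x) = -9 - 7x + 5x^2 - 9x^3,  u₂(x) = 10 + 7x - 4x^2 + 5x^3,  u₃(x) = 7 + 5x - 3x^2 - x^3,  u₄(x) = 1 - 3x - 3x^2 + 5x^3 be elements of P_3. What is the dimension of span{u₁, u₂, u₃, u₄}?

4

Use coordinates relative to {1, x, …, x^3}.
Form the matrix with u₁, u₂, u₃, u₄ as columns and reduce.
There are 4 pivot columns, so rank = 4.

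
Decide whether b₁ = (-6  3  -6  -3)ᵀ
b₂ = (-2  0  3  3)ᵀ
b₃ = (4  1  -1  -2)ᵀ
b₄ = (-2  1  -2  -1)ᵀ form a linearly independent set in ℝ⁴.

One vector is a scalar multiple of another, so the set is dependent.

linearly dependent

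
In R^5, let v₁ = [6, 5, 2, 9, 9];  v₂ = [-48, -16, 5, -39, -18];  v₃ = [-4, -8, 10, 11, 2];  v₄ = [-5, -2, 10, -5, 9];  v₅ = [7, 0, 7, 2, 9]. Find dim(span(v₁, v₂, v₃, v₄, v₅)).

Form the matrix with v₁, v₂, v₃, v₄, v₅ as columns and reduce.
The echelon form has 4 nonzero rows, so the rank is 4.

4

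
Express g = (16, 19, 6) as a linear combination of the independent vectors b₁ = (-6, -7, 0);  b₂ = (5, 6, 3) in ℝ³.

Set up the augmented matrix [b₁ | b₂ | g] and row-reduce.
Row-reducing the augmented matrix gives the unique coefficients (α₁, α₂) = (-1, 2).

g = -b₁ + 2b₂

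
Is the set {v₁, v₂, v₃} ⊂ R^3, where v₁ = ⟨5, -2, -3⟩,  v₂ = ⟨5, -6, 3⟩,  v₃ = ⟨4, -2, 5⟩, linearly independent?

linearly independent

Place the vectors as rows of a 3×3 matrix and reduce to echelon form.
The reduction yields 3 nonzero rows, so the rank is 3.
Since rank = 3 (the number of vectors), the set is linearly independent.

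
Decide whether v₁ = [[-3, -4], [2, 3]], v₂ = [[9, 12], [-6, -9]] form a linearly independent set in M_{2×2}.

linearly dependent

Take coordinates with respect to the standard basis {E₁₁, E₁₂, E₂₁, E₂₂}.
Place the vectors as rows of a 2×4 matrix and reduce to echelon form.
The reduction yields 1 nonzero row, so the rank is 1.
Since rank 1 < 2, the set is linearly dependent.
Indeed 3v₁ + v₂ = 0.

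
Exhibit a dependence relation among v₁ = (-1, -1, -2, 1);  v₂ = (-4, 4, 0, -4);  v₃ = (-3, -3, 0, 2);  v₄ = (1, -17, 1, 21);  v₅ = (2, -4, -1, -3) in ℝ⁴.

Set up α₁v₁ + … + α₅v₅ = 0 and solve the homogeneous system.
A generator of the null space is (0, 3, -3, 1, 1).

3v₂ - 3v₃ + v₄ + v₅ = 0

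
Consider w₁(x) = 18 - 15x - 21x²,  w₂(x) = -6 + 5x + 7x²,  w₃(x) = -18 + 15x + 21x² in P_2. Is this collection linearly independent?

Write each element as a coordinate vector in ℝ³ using {1, x, x²}.
Place the vectors as rows of a 3×3 matrix and reduce to echelon form.
The reduction yields 1 nonzero row, so the rank is 1.
Since rank 1 < 3, the set is linearly dependent.

linearly dependent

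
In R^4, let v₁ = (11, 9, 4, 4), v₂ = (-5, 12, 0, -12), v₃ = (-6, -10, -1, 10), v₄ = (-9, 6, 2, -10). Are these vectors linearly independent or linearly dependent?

linearly independent

Place the vectors as rows of a 4×4 matrix and reduce to echelon form.
The reduction yields 4 nonzero rows, so the rank is 4.
Since rank = 4 (the number of vectors), the set is linearly independent.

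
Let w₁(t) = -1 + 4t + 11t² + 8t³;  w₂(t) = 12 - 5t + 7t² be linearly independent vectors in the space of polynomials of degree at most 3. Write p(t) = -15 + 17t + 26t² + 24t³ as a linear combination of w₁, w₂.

Identify each element with its coordinate vector in ℝ⁴ via {1, t, …, t³}.
Solve the system with w₁, w₂ as columns and p as the right-hand side.
Row-reducing the augmented matrix gives the unique coefficients (α₁, α₂) = (3, -1).

p = 3w₁ - w₂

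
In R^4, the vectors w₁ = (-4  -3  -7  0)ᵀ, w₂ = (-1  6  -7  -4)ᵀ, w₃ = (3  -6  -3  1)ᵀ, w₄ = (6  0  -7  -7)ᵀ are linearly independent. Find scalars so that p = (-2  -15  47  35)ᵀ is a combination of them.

Set up the augmented matrix [w₁ | w₂ | w₃ | w₄ | p] and row-reduce.
Row-reducing the augmented matrix gives the unique coefficients (c₁, …, c₄) = (-3, -1, 3, -4).

p = -3w₁ - w₂ + 3w₃ - 4w₄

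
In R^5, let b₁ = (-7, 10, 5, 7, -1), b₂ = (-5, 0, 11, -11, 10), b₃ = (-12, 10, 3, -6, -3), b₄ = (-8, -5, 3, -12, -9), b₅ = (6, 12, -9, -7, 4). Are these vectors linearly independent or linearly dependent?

Place the vectors as rows of a 5×5 matrix and reduce to echelon form.
The reduction yields 5 nonzero rows, so the rank is 5.
Since rank = 5 (the number of vectors), the set is linearly independent.

linearly independent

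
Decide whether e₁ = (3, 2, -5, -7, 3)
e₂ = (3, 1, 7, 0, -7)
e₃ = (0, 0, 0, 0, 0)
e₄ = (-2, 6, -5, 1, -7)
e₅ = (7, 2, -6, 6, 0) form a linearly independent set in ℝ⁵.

One of the vectors is the zero vector, so the set is linearly dependent.

linearly dependent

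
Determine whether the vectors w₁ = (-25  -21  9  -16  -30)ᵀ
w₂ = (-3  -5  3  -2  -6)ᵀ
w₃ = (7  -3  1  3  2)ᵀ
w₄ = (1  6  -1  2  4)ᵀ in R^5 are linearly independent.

linearly dependent

Row-reduce the matrix whose columns are w₁, w₂, w₃, w₄.
The reduction yields 3 nonzero rows, so the rank is 3.
Since rank 3 < 4, the set is linearly dependent.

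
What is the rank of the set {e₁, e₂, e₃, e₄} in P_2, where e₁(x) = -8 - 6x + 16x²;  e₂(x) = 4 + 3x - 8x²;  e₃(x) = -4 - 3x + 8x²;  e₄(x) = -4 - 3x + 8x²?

Represent each element by its coordinate vector in ℝ³.
Apply Gaussian elimination to the matrix whose rows are e₁, e₂, e₃, e₄.
Reduction leaves 1 leading entry, giving rank 1.
(With 4 elements in a 3-dimensional space the rank is at most 3.)

1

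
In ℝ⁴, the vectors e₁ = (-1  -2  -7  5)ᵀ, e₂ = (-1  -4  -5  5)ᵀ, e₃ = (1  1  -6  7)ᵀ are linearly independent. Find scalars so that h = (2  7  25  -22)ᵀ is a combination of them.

Since e₁, e₂, e₃ are independent, the coefficients expressing h are uniquely determined by a linear system.
The system has the unique solution (a₁, a₂, a₃) = (-2, -1, -1).

h = -2e₁ - e₂ - e₃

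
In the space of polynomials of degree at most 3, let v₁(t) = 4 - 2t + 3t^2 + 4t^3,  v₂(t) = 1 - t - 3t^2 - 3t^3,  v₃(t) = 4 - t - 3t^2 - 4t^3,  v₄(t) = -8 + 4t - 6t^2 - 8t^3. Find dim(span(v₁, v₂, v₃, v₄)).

3

Represent each element by its coordinate vector in ℝ⁴.
Apply Gaussian elimination to the matrix whose rows are v₁, v₂, v₃, v₄.
The echelon form has 3 nonzero rows, so the rank is 3.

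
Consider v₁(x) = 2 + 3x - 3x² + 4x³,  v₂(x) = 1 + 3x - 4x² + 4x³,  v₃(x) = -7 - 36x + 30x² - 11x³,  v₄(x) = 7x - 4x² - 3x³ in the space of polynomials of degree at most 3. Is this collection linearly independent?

Take coordinates with respect to the standard basis {1, x, …, x³}.
Place the vectors as rows of a 4×4 matrix and reduce to echelon form.
The reduction yields 3 nonzero rows, so the rank is 3.
Since rank 3 < 4, the set is linearly dependent.

linearly dependent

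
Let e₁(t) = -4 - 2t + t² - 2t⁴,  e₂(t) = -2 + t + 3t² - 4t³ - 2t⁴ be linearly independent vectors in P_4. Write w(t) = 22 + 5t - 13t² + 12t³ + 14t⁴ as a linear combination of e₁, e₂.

Work in coordinates with respect to the standard basis {1, t, …, t⁴}.
Since e₁, e₂ are independent, the coefficients expressing w are uniquely determined by a linear system.
Row-reducing the augmented matrix gives the unique coefficients (α₁, α₂) = (-4, -3).

w = -4e₁ - 3e₂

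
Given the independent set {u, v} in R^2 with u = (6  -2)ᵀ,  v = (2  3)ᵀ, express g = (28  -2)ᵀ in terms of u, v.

Write g = a₁u + a₂v and equate components.
The system has the unique solution (a₁, a₂) = (4, 2).

g = 4u + 2v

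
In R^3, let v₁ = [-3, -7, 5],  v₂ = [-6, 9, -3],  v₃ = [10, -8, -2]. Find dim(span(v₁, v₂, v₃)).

3

Apply Gaussian elimination to the matrix whose rows are v₁, v₂, v₃.
Reduction leaves 3 leading entries, giving rank 3.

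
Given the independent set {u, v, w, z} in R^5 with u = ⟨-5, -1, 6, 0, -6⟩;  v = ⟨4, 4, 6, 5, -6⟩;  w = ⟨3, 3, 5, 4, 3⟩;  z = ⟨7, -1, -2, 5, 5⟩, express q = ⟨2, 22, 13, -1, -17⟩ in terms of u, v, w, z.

Write q = α₁u + … + α₄z and equate components.
Row-reducing the augmented matrix gives the unique coefficients (α₁, …, α₄) = (-3, 3, 1, -4).

q = -3u + 3v + w - 4z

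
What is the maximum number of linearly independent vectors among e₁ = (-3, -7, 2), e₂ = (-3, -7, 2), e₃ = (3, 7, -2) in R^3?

Form the matrix with e₁, e₂, e₃ as columns and reduce.
The echelon form has 1 nonzero row, so the rank is 1.

1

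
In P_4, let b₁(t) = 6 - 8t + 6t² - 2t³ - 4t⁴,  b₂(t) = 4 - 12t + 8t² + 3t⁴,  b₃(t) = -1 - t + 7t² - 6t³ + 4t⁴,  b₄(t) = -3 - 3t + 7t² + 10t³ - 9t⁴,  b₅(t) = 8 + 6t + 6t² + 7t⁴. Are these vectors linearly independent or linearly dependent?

linearly independent

Take coordinates with respect to the standard basis {1, t, …, t⁴}.
Row-reduce the matrix whose columns are b₁, b₂, b₃, b₄, b₅.
The reduction yields 5 nonzero rows, so the rank is 5.
Since rank = 5 (the number of vectors), the set is linearly independent.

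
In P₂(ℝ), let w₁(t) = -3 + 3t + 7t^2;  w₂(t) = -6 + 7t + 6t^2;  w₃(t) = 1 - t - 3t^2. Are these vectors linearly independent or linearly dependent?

linearly independent

Take coordinates with respect to the standard basis {1, t, t^2}.
The matrix [w₁|w₂|w₃] has determinant 2.
A nonzero determinant means the columns are linearly independent.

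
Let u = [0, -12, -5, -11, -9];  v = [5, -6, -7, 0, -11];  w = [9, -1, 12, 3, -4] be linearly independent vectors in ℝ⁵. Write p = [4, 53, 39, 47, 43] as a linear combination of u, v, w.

Solve the system with u, v, w as columns and p as the right-hand side.
The system has the unique solution (a₁, a₂, a₃) = (-4, -1, 1).

p = -4u - v + w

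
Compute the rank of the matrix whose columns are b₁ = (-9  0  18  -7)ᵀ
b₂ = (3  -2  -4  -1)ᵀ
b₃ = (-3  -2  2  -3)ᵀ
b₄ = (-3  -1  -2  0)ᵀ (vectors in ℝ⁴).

Put the 4×4 matrix [b₁|b₂|b₃|b₄] into echelon form.
There are 3 pivot columns, so rank = 3.

3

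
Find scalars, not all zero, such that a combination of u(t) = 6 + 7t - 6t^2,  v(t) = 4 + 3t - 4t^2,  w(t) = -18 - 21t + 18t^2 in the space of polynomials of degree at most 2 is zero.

3u + w = 0

Take coordinates with respect to {1, t, t^2}.
Write the vectors as columns of a matrix and find a nonzero vector in its null space.
One solution (up to scaling) is (3, 0, 1).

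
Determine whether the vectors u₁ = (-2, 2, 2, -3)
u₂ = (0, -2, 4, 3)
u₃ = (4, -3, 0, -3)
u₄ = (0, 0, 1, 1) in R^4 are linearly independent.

Row-reduce the matrix whose columns are u₁, u₂, u₃, u₄.
The reduction yields 4 nonzero rows, so the rank is 4.
Since rank = 4 (the number of vectors), the set is linearly independent.

linearly independent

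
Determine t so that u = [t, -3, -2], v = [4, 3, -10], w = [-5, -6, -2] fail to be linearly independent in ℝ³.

Place the vectors as rows of a 3×3 matrix; dependence ⇔ determinant zero.
The determinant works out to -66*t - 156.
Setting this to zero gives t = -26/11.

t = -26/11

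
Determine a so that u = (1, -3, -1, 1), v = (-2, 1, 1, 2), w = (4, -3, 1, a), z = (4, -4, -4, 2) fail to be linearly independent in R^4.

a = -12

Place the vectors as rows of a 4×4 matrix; dependence ⇔ determinant zero.
Expanding, det = -8*a - 96.
Setting this to zero gives a = -12.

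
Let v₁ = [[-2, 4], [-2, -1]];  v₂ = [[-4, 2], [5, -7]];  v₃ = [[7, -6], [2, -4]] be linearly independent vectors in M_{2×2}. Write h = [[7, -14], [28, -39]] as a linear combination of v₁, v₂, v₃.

Take coordinate vectors relative to {E₁₁, E₁₂, E₂₁, E₂₂}.
Write h = a₁v₁ + … + a₃v₃ and equate components.
Back-substitution yields (a₁, a₂, a₃) = (-1, 4, 3).

h = -v₁ + 4v₂ + 3v₃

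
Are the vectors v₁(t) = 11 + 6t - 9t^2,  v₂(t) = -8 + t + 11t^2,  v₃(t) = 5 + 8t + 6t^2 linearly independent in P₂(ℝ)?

Take coordinates with respect to the standard basis {1, t, t^2}.
Place the vectors as rows of a 3×3 matrix and reduce to echelon form.
The reduction yields 3 nonzero rows, so the rank is 3.
Since rank = 3 (the number of vectors), the set is linearly independent.

linearly independent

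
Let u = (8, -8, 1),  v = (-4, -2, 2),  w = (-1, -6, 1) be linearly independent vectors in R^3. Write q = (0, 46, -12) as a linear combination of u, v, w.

q = -2u - 3v - 4w

Solve the system with u, v, w as columns and q as the right-hand side.
Back-substitution yields (c₁, c₂, c₃) = (-2, -3, -4).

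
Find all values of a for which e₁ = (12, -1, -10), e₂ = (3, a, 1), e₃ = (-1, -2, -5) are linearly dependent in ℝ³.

a = 1

The vectors are dependent exactly when the determinant of the matrix with rows e₁, e₂, e₃ vanishes.
The determinant works out to 70 - 70*a.
This vanishes exactly when a = 1.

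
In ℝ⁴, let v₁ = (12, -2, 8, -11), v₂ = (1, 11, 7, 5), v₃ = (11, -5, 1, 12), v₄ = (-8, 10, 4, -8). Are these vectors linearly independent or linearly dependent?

linearly independent

The matrix [v₁|v₂|v₃|v₄] has determinant -1952.
A nonzero determinant means the columns are linearly independent.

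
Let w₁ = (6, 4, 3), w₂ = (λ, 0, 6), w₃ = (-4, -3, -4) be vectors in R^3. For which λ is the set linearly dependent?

λ = -12/7

The set is linearly dependent precisely when det[w₁; w₂; w₃] = 0.
Cofactor expansion gives det = 7*λ + 12.
Solving 7*λ + 12 = 0 yields λ = -12/7.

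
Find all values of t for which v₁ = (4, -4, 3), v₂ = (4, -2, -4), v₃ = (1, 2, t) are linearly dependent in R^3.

t = -39/4

The set is linearly dependent precisely when det[v₁; v₂; v₃] = 0.
The determinant works out to 8*t + 78.
Setting this to zero gives t = -39/4.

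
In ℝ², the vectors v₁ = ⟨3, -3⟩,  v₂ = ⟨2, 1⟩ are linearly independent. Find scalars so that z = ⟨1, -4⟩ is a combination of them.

z = v₁ - v₂

Solve the system with v₁, v₂ as columns and z as the right-hand side.
Back-substitution yields (c₁, c₂) = (1, -1).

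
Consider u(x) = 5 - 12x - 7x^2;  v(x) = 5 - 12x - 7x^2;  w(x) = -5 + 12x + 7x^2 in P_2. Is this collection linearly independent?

linearly dependent

Take coordinates with respect to the standard basis {1, x, x^2}.
Row-reduce the matrix whose columns are u, v, w.
The reduction yields 1 nonzero row, so the rank is 1.
Since rank 1 < 3, the set is linearly dependent.
Indeed u - v = 0.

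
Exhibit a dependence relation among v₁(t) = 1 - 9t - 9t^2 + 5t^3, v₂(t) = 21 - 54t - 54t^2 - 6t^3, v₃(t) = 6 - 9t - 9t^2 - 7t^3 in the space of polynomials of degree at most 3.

3v₁ - v₂ + 3v₃ = 0

Take coordinates with respect to {1, t, …, t^3}.
Set up α₁v₁ + … + α₃v₃ = 0 and solve the homogeneous system.
A generator of the null space is (3, -1, 3).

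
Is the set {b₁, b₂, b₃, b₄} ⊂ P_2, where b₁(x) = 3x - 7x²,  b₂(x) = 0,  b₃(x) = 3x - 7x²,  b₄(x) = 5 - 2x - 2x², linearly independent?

linearly dependent

Write each element as a coordinate vector in ℝ³ using {1, x, x²}.
There are 4 vectors in a 3-dimensional space, so they cannot be linearly independent.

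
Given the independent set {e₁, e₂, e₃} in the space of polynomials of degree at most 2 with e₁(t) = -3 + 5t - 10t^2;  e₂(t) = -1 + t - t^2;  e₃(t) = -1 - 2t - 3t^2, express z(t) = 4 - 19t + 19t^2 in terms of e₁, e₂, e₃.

z = -3e₁ + 2e₂ + 3e₃

Take coordinate vectors relative to {1, t, t^2}.
Set up the augmented matrix [e₁ | e₂ | e₃ | z] and row-reduce.
Row-reducing the augmented matrix gives the unique coefficients (a₁, a₂, a₃) = (-3, 2, 3).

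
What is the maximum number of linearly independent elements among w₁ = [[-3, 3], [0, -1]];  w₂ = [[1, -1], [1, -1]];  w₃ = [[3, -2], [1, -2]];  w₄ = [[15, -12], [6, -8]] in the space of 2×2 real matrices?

Use coordinates relative to {E₁₁, E₁₂, E₂₁, E₂₂}.
Put the 4×4 matrix [w₁|w₂|w₃|w₄] into echelon form.
Exactly 3 pivots survive; hence the rank is 3.

3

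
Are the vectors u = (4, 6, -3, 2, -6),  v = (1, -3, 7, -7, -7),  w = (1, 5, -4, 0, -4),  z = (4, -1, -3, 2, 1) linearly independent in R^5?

linearly independent

Place the vectors as rows of a 4×5 matrix and reduce to echelon form.
The reduction yields 4 nonzero rows, so the rank is 4.
Since rank = 4 (the number of vectors), the set is linearly independent.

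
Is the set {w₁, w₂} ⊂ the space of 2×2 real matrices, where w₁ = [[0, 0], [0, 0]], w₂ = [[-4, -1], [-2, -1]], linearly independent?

linearly dependent

Write each element as a coordinate vector in ℝ⁴ using {E₁₁, E₁₂, E₂₁, E₂₂}.
One of the vectors is the zero vector, so the set is linearly dependent.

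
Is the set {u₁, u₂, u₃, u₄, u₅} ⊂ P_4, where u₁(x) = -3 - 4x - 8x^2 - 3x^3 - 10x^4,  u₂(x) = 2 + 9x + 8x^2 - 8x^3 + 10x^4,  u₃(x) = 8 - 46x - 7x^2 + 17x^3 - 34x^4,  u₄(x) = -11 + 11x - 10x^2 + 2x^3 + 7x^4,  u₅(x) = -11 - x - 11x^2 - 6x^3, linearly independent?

Take coordinates with respect to the standard basis {1, x, …, x^4}.
The matrix [u₁|u₂|u₃|u₄|u₅] has determinant 0.
A zero determinant means the columns are linearly dependent.
Indeed u₁ + 3u₂ + u₃ + 2u₄ - u₅ = 0.

linearly dependent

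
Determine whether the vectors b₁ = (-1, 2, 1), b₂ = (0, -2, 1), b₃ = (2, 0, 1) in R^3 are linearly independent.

linearly independent

Form the 3×3 matrix with these as columns; its determinant is 10.
A nonzero determinant means the columns are linearly independent.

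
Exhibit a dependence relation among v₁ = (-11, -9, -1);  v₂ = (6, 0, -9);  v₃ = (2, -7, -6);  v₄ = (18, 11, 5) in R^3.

Set up α₁v₁ + … + α₄v₄ = 0 and solve the homogeneous system.
One solution (up to scaling) is (2, 1, -1, 1).

2v₁ + v₂ - v₃ + v₄ = 0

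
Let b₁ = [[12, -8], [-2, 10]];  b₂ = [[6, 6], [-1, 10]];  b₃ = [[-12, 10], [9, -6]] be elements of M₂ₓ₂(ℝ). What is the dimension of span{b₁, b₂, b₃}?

Use coordinates relative to {E₁₁, E₁₂, E₂₁, E₂₂}.
Row-reduce the 3×4 matrix with these as rows.
The echelon form has 3 nonzero rows, so the rank is 3.

3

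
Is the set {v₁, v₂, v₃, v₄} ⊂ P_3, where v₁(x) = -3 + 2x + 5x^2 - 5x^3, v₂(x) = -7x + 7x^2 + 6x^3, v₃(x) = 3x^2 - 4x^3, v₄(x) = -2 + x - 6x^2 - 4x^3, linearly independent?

linearly independent

Write each element as a coordinate vector in ℝ⁴ using {1, x, …, x^3}.
Form the 4×4 matrix with these as columns; its determinant is -872.
A nonzero determinant means the columns are linearly independent.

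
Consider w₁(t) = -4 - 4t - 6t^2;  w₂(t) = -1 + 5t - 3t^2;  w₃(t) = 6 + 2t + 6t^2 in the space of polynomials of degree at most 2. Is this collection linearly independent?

Take coordinates with respect to the standard basis {1, t, t^2}.
Place the vectors as rows of a 3×3 matrix and reduce to echelon form.
The reduction yields 3 nonzero rows, so the rank is 3.
Since rank = 3 (the number of vectors), the set is linearly independent.

linearly independent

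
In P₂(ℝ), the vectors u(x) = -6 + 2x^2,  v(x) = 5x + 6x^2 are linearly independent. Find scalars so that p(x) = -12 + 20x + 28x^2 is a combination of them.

Take coordinate vectors relative to {1, x, x^2}.
Set up the augmented matrix [u | v | p] and row-reduce.
Row-reducing the augmented matrix gives the unique coefficients (α₁, α₂) = (2, 4).

p = 2u + 4v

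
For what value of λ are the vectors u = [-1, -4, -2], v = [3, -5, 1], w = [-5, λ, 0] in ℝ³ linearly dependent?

λ = 14

The set is linearly dependent precisely when det[u; v; w] = 0.
Expanding, det = 70 - 5*λ.
Solving 70 - 5*λ = 0 yields λ = 14.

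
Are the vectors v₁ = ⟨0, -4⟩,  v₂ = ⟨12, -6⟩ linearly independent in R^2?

Row-reduce the matrix whose columns are v₁, v₂.
The reduction yields 2 nonzero rows, so the rank is 2.
Since rank = 2 (the number of vectors), the set is linearly independent.

linearly independent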